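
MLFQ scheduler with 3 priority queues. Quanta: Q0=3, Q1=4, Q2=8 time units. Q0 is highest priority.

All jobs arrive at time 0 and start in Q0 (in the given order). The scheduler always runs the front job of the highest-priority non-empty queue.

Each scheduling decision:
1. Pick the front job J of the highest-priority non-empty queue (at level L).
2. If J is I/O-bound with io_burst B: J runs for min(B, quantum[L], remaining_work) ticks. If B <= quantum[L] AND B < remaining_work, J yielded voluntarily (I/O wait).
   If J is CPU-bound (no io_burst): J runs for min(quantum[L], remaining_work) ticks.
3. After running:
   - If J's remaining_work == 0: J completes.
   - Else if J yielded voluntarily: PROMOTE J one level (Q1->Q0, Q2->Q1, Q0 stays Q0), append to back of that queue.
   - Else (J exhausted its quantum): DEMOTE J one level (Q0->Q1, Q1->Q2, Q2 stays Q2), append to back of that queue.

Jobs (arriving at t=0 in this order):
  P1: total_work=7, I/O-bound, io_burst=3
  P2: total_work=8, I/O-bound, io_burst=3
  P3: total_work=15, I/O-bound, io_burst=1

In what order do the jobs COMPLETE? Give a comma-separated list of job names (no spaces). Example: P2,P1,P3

t=0-3: P1@Q0 runs 3, rem=4, I/O yield, promote→Q0. Q0=[P2,P3,P1] Q1=[] Q2=[]
t=3-6: P2@Q0 runs 3, rem=5, I/O yield, promote→Q0. Q0=[P3,P1,P2] Q1=[] Q2=[]
t=6-7: P3@Q0 runs 1, rem=14, I/O yield, promote→Q0. Q0=[P1,P2,P3] Q1=[] Q2=[]
t=7-10: P1@Q0 runs 3, rem=1, I/O yield, promote→Q0. Q0=[P2,P3,P1] Q1=[] Q2=[]
t=10-13: P2@Q0 runs 3, rem=2, I/O yield, promote→Q0. Q0=[P3,P1,P2] Q1=[] Q2=[]
t=13-14: P3@Q0 runs 1, rem=13, I/O yield, promote→Q0. Q0=[P1,P2,P3] Q1=[] Q2=[]
t=14-15: P1@Q0 runs 1, rem=0, completes. Q0=[P2,P3] Q1=[] Q2=[]
t=15-17: P2@Q0 runs 2, rem=0, completes. Q0=[P3] Q1=[] Q2=[]
t=17-18: P3@Q0 runs 1, rem=12, I/O yield, promote→Q0. Q0=[P3] Q1=[] Q2=[]
t=18-19: P3@Q0 runs 1, rem=11, I/O yield, promote→Q0. Q0=[P3] Q1=[] Q2=[]
t=19-20: P3@Q0 runs 1, rem=10, I/O yield, promote→Q0. Q0=[P3] Q1=[] Q2=[]
t=20-21: P3@Q0 runs 1, rem=9, I/O yield, promote→Q0. Q0=[P3] Q1=[] Q2=[]
t=21-22: P3@Q0 runs 1, rem=8, I/O yield, promote→Q0. Q0=[P3] Q1=[] Q2=[]
t=22-23: P3@Q0 runs 1, rem=7, I/O yield, promote→Q0. Q0=[P3] Q1=[] Q2=[]
t=23-24: P3@Q0 runs 1, rem=6, I/O yield, promote→Q0. Q0=[P3] Q1=[] Q2=[]
t=24-25: P3@Q0 runs 1, rem=5, I/O yield, promote→Q0. Q0=[P3] Q1=[] Q2=[]
t=25-26: P3@Q0 runs 1, rem=4, I/O yield, promote→Q0. Q0=[P3] Q1=[] Q2=[]
t=26-27: P3@Q0 runs 1, rem=3, I/O yield, promote→Q0. Q0=[P3] Q1=[] Q2=[]
t=27-28: P3@Q0 runs 1, rem=2, I/O yield, promote→Q0. Q0=[P3] Q1=[] Q2=[]
t=28-29: P3@Q0 runs 1, rem=1, I/O yield, promote→Q0. Q0=[P3] Q1=[] Q2=[]
t=29-30: P3@Q0 runs 1, rem=0, completes. Q0=[] Q1=[] Q2=[]

Answer: P1,P2,P3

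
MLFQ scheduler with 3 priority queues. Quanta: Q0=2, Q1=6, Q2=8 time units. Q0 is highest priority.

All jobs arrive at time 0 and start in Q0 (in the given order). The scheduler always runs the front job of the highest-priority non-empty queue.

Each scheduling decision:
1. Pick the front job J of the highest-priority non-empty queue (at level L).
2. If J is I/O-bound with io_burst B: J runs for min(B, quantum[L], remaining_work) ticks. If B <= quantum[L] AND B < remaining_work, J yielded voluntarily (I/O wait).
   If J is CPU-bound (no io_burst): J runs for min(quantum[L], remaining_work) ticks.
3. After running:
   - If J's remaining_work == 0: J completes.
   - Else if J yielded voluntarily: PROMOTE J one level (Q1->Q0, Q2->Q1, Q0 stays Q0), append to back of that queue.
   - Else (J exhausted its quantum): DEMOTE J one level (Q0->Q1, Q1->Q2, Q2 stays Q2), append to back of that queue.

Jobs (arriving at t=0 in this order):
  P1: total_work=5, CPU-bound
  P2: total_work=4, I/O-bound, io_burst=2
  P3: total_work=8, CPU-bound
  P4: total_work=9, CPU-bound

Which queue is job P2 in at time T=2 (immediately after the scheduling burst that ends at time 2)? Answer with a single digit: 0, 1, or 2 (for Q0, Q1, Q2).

Answer: 0

Derivation:
t=0-2: P1@Q0 runs 2, rem=3, quantum used, demote→Q1. Q0=[P2,P3,P4] Q1=[P1] Q2=[]
t=2-4: P2@Q0 runs 2, rem=2, I/O yield, promote→Q0. Q0=[P3,P4,P2] Q1=[P1] Q2=[]
t=4-6: P3@Q0 runs 2, rem=6, quantum used, demote→Q1. Q0=[P4,P2] Q1=[P1,P3] Q2=[]
t=6-8: P4@Q0 runs 2, rem=7, quantum used, demote→Q1. Q0=[P2] Q1=[P1,P3,P4] Q2=[]
t=8-10: P2@Q0 runs 2, rem=0, completes. Q0=[] Q1=[P1,P3,P4] Q2=[]
t=10-13: P1@Q1 runs 3, rem=0, completes. Q0=[] Q1=[P3,P4] Q2=[]
t=13-19: P3@Q1 runs 6, rem=0, completes. Q0=[] Q1=[P4] Q2=[]
t=19-25: P4@Q1 runs 6, rem=1, quantum used, demote→Q2. Q0=[] Q1=[] Q2=[P4]
t=25-26: P4@Q2 runs 1, rem=0, completes. Q0=[] Q1=[] Q2=[]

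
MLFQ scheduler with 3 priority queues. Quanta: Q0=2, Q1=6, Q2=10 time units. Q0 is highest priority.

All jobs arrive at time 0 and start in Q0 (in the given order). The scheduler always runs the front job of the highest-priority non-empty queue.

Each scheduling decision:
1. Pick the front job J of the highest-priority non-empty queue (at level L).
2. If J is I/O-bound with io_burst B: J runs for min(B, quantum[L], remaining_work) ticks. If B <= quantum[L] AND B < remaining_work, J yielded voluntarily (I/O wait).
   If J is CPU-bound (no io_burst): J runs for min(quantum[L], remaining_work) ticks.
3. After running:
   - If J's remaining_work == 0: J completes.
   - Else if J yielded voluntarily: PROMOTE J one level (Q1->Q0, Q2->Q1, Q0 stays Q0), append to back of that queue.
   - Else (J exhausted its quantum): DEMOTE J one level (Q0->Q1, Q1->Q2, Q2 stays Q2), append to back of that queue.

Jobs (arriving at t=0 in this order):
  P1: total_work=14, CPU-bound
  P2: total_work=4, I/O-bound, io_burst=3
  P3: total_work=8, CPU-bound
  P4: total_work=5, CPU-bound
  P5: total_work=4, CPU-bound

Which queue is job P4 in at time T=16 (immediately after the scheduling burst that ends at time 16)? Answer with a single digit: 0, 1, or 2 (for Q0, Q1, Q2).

t=0-2: P1@Q0 runs 2, rem=12, quantum used, demote→Q1. Q0=[P2,P3,P4,P5] Q1=[P1] Q2=[]
t=2-4: P2@Q0 runs 2, rem=2, quantum used, demote→Q1. Q0=[P3,P4,P5] Q1=[P1,P2] Q2=[]
t=4-6: P3@Q0 runs 2, rem=6, quantum used, demote→Q1. Q0=[P4,P5] Q1=[P1,P2,P3] Q2=[]
t=6-8: P4@Q0 runs 2, rem=3, quantum used, demote→Q1. Q0=[P5] Q1=[P1,P2,P3,P4] Q2=[]
t=8-10: P5@Q0 runs 2, rem=2, quantum used, demote→Q1. Q0=[] Q1=[P1,P2,P3,P4,P5] Q2=[]
t=10-16: P1@Q1 runs 6, rem=6, quantum used, demote→Q2. Q0=[] Q1=[P2,P3,P4,P5] Q2=[P1]
t=16-18: P2@Q1 runs 2, rem=0, completes. Q0=[] Q1=[P3,P4,P5] Q2=[P1]
t=18-24: P3@Q1 runs 6, rem=0, completes. Q0=[] Q1=[P4,P5] Q2=[P1]
t=24-27: P4@Q1 runs 3, rem=0, completes. Q0=[] Q1=[P5] Q2=[P1]
t=27-29: P5@Q1 runs 2, rem=0, completes. Q0=[] Q1=[] Q2=[P1]
t=29-35: P1@Q2 runs 6, rem=0, completes. Q0=[] Q1=[] Q2=[]

Answer: 1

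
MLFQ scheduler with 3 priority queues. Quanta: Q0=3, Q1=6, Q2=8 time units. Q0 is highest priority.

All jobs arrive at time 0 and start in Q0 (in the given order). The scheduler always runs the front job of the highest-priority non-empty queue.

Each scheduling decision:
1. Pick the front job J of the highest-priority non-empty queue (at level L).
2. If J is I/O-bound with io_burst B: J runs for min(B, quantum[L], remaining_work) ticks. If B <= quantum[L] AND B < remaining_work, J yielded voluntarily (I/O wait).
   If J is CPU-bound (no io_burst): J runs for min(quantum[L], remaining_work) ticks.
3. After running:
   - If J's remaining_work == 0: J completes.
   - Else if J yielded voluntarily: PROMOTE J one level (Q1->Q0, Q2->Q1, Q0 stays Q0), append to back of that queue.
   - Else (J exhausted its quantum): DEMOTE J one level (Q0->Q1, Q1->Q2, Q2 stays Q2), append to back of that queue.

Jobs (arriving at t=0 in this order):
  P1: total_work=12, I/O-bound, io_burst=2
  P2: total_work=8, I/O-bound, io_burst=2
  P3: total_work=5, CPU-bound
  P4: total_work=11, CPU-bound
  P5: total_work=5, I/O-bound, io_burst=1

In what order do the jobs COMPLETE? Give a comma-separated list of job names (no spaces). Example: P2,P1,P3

Answer: P2,P5,P1,P3,P4

Derivation:
t=0-2: P1@Q0 runs 2, rem=10, I/O yield, promote→Q0. Q0=[P2,P3,P4,P5,P1] Q1=[] Q2=[]
t=2-4: P2@Q0 runs 2, rem=6, I/O yield, promote→Q0. Q0=[P3,P4,P5,P1,P2] Q1=[] Q2=[]
t=4-7: P3@Q0 runs 3, rem=2, quantum used, demote→Q1. Q0=[P4,P5,P1,P2] Q1=[P3] Q2=[]
t=7-10: P4@Q0 runs 3, rem=8, quantum used, demote→Q1. Q0=[P5,P1,P2] Q1=[P3,P4] Q2=[]
t=10-11: P5@Q0 runs 1, rem=4, I/O yield, promote→Q0. Q0=[P1,P2,P5] Q1=[P3,P4] Q2=[]
t=11-13: P1@Q0 runs 2, rem=8, I/O yield, promote→Q0. Q0=[P2,P5,P1] Q1=[P3,P4] Q2=[]
t=13-15: P2@Q0 runs 2, rem=4, I/O yield, promote→Q0. Q0=[P5,P1,P2] Q1=[P3,P4] Q2=[]
t=15-16: P5@Q0 runs 1, rem=3, I/O yield, promote→Q0. Q0=[P1,P2,P5] Q1=[P3,P4] Q2=[]
t=16-18: P1@Q0 runs 2, rem=6, I/O yield, promote→Q0. Q0=[P2,P5,P1] Q1=[P3,P4] Q2=[]
t=18-20: P2@Q0 runs 2, rem=2, I/O yield, promote→Q0. Q0=[P5,P1,P2] Q1=[P3,P4] Q2=[]
t=20-21: P5@Q0 runs 1, rem=2, I/O yield, promote→Q0. Q0=[P1,P2,P5] Q1=[P3,P4] Q2=[]
t=21-23: P1@Q0 runs 2, rem=4, I/O yield, promote→Q0. Q0=[P2,P5,P1] Q1=[P3,P4] Q2=[]
t=23-25: P2@Q0 runs 2, rem=0, completes. Q0=[P5,P1] Q1=[P3,P4] Q2=[]
t=25-26: P5@Q0 runs 1, rem=1, I/O yield, promote→Q0. Q0=[P1,P5] Q1=[P3,P4] Q2=[]
t=26-28: P1@Q0 runs 2, rem=2, I/O yield, promote→Q0. Q0=[P5,P1] Q1=[P3,P4] Q2=[]
t=28-29: P5@Q0 runs 1, rem=0, completes. Q0=[P1] Q1=[P3,P4] Q2=[]
t=29-31: P1@Q0 runs 2, rem=0, completes. Q0=[] Q1=[P3,P4] Q2=[]
t=31-33: P3@Q1 runs 2, rem=0, completes. Q0=[] Q1=[P4] Q2=[]
t=33-39: P4@Q1 runs 6, rem=2, quantum used, demote→Q2. Q0=[] Q1=[] Q2=[P4]
t=39-41: P4@Q2 runs 2, rem=0, completes. Q0=[] Q1=[] Q2=[]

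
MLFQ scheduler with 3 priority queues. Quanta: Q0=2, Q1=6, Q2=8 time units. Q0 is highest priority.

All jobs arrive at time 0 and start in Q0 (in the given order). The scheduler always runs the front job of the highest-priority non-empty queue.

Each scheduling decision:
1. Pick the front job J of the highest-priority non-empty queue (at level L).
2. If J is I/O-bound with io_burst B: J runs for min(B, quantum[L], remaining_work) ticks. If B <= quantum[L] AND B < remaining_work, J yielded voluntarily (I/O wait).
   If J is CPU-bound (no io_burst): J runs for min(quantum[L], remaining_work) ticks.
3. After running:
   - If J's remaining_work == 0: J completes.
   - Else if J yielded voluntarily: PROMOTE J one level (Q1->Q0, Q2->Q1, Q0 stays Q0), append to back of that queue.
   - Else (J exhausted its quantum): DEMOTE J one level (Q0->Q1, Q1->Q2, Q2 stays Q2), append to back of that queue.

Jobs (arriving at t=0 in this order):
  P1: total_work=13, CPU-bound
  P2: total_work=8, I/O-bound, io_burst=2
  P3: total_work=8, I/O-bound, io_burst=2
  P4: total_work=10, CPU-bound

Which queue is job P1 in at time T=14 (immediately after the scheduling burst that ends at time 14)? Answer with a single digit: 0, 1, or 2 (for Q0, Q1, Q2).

t=0-2: P1@Q0 runs 2, rem=11, quantum used, demote→Q1. Q0=[P2,P3,P4] Q1=[P1] Q2=[]
t=2-4: P2@Q0 runs 2, rem=6, I/O yield, promote→Q0. Q0=[P3,P4,P2] Q1=[P1] Q2=[]
t=4-6: P3@Q0 runs 2, rem=6, I/O yield, promote→Q0. Q0=[P4,P2,P3] Q1=[P1] Q2=[]
t=6-8: P4@Q0 runs 2, rem=8, quantum used, demote→Q1. Q0=[P2,P3] Q1=[P1,P4] Q2=[]
t=8-10: P2@Q0 runs 2, rem=4, I/O yield, promote→Q0. Q0=[P3,P2] Q1=[P1,P4] Q2=[]
t=10-12: P3@Q0 runs 2, rem=4, I/O yield, promote→Q0. Q0=[P2,P3] Q1=[P1,P4] Q2=[]
t=12-14: P2@Q0 runs 2, rem=2, I/O yield, promote→Q0. Q0=[P3,P2] Q1=[P1,P4] Q2=[]
t=14-16: P3@Q0 runs 2, rem=2, I/O yield, promote→Q0. Q0=[P2,P3] Q1=[P1,P4] Q2=[]
t=16-18: P2@Q0 runs 2, rem=0, completes. Q0=[P3] Q1=[P1,P4] Q2=[]
t=18-20: P3@Q0 runs 2, rem=0, completes. Q0=[] Q1=[P1,P4] Q2=[]
t=20-26: P1@Q1 runs 6, rem=5, quantum used, demote→Q2. Q0=[] Q1=[P4] Q2=[P1]
t=26-32: P4@Q1 runs 6, rem=2, quantum used, demote→Q2. Q0=[] Q1=[] Q2=[P1,P4]
t=32-37: P1@Q2 runs 5, rem=0, completes. Q0=[] Q1=[] Q2=[P4]
t=37-39: P4@Q2 runs 2, rem=0, completes. Q0=[] Q1=[] Q2=[]

Answer: 1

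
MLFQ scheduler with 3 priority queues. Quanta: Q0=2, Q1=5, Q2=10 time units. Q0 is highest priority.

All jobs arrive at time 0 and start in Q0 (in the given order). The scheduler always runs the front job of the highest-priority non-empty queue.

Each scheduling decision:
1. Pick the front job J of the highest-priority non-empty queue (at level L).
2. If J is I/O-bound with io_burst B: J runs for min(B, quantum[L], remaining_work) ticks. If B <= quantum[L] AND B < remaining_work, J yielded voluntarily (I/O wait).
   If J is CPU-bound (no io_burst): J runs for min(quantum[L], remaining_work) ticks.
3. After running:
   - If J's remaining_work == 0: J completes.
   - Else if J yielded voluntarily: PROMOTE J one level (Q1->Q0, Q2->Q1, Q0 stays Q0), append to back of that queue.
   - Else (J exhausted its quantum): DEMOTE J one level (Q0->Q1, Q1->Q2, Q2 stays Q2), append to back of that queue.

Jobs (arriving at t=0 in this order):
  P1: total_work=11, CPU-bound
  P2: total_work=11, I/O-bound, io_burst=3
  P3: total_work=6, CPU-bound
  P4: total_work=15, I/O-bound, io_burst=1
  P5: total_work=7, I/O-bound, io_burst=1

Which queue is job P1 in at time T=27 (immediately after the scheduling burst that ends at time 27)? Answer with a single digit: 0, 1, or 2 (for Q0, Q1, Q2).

Answer: 1

Derivation:
t=0-2: P1@Q0 runs 2, rem=9, quantum used, demote→Q1. Q0=[P2,P3,P4,P5] Q1=[P1] Q2=[]
t=2-4: P2@Q0 runs 2, rem=9, quantum used, demote→Q1. Q0=[P3,P4,P5] Q1=[P1,P2] Q2=[]
t=4-6: P3@Q0 runs 2, rem=4, quantum used, demote→Q1. Q0=[P4,P5] Q1=[P1,P2,P3] Q2=[]
t=6-7: P4@Q0 runs 1, rem=14, I/O yield, promote→Q0. Q0=[P5,P4] Q1=[P1,P2,P3] Q2=[]
t=7-8: P5@Q0 runs 1, rem=6, I/O yield, promote→Q0. Q0=[P4,P5] Q1=[P1,P2,P3] Q2=[]
t=8-9: P4@Q0 runs 1, rem=13, I/O yield, promote→Q0. Q0=[P5,P4] Q1=[P1,P2,P3] Q2=[]
t=9-10: P5@Q0 runs 1, rem=5, I/O yield, promote→Q0. Q0=[P4,P5] Q1=[P1,P2,P3] Q2=[]
t=10-11: P4@Q0 runs 1, rem=12, I/O yield, promote→Q0. Q0=[P5,P4] Q1=[P1,P2,P3] Q2=[]
t=11-12: P5@Q0 runs 1, rem=4, I/O yield, promote→Q0. Q0=[P4,P5] Q1=[P1,P2,P3] Q2=[]
t=12-13: P4@Q0 runs 1, rem=11, I/O yield, promote→Q0. Q0=[P5,P4] Q1=[P1,P2,P3] Q2=[]
t=13-14: P5@Q0 runs 1, rem=3, I/O yield, promote→Q0. Q0=[P4,P5] Q1=[P1,P2,P3] Q2=[]
t=14-15: P4@Q0 runs 1, rem=10, I/O yield, promote→Q0. Q0=[P5,P4] Q1=[P1,P2,P3] Q2=[]
t=15-16: P5@Q0 runs 1, rem=2, I/O yield, promote→Q0. Q0=[P4,P5] Q1=[P1,P2,P3] Q2=[]
t=16-17: P4@Q0 runs 1, rem=9, I/O yield, promote→Q0. Q0=[P5,P4] Q1=[P1,P2,P3] Q2=[]
t=17-18: P5@Q0 runs 1, rem=1, I/O yield, promote→Q0. Q0=[P4,P5] Q1=[P1,P2,P3] Q2=[]
t=18-19: P4@Q0 runs 1, rem=8, I/O yield, promote→Q0. Q0=[P5,P4] Q1=[P1,P2,P3] Q2=[]
t=19-20: P5@Q0 runs 1, rem=0, completes. Q0=[P4] Q1=[P1,P2,P3] Q2=[]
t=20-21: P4@Q0 runs 1, rem=7, I/O yield, promote→Q0. Q0=[P4] Q1=[P1,P2,P3] Q2=[]
t=21-22: P4@Q0 runs 1, rem=6, I/O yield, promote→Q0. Q0=[P4] Q1=[P1,P2,P3] Q2=[]
t=22-23: P4@Q0 runs 1, rem=5, I/O yield, promote→Q0. Q0=[P4] Q1=[P1,P2,P3] Q2=[]
t=23-24: P4@Q0 runs 1, rem=4, I/O yield, promote→Q0. Q0=[P4] Q1=[P1,P2,P3] Q2=[]
t=24-25: P4@Q0 runs 1, rem=3, I/O yield, promote→Q0. Q0=[P4] Q1=[P1,P2,P3] Q2=[]
t=25-26: P4@Q0 runs 1, rem=2, I/O yield, promote→Q0. Q0=[P4] Q1=[P1,P2,P3] Q2=[]
t=26-27: P4@Q0 runs 1, rem=1, I/O yield, promote→Q0. Q0=[P4] Q1=[P1,P2,P3] Q2=[]
t=27-28: P4@Q0 runs 1, rem=0, completes. Q0=[] Q1=[P1,P2,P3] Q2=[]
t=28-33: P1@Q1 runs 5, rem=4, quantum used, demote→Q2. Q0=[] Q1=[P2,P3] Q2=[P1]
t=33-36: P2@Q1 runs 3, rem=6, I/O yield, promote→Q0. Q0=[P2] Q1=[P3] Q2=[P1]
t=36-38: P2@Q0 runs 2, rem=4, quantum used, demote→Q1. Q0=[] Q1=[P3,P2] Q2=[P1]
t=38-42: P3@Q1 runs 4, rem=0, completes. Q0=[] Q1=[P2] Q2=[P1]
t=42-45: P2@Q1 runs 3, rem=1, I/O yield, promote→Q0. Q0=[P2] Q1=[] Q2=[P1]
t=45-46: P2@Q0 runs 1, rem=0, completes. Q0=[] Q1=[] Q2=[P1]
t=46-50: P1@Q2 runs 4, rem=0, completes. Q0=[] Q1=[] Q2=[]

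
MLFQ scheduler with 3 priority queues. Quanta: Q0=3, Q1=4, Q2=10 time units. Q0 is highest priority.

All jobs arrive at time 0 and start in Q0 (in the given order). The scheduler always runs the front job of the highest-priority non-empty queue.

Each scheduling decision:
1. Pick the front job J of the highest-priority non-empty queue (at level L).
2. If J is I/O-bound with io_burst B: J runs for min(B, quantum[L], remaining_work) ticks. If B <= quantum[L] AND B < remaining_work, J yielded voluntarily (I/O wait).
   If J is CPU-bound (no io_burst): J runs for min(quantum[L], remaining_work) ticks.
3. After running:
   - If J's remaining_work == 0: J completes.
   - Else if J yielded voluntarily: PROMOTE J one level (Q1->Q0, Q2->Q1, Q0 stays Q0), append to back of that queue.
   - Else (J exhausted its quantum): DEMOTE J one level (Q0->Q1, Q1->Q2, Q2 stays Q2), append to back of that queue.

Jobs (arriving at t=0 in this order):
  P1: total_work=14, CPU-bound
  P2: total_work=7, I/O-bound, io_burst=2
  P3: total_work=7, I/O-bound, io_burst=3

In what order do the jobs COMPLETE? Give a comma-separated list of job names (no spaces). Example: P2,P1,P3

t=0-3: P1@Q0 runs 3, rem=11, quantum used, demote→Q1. Q0=[P2,P3] Q1=[P1] Q2=[]
t=3-5: P2@Q0 runs 2, rem=5, I/O yield, promote→Q0. Q0=[P3,P2] Q1=[P1] Q2=[]
t=5-8: P3@Q0 runs 3, rem=4, I/O yield, promote→Q0. Q0=[P2,P3] Q1=[P1] Q2=[]
t=8-10: P2@Q0 runs 2, rem=3, I/O yield, promote→Q0. Q0=[P3,P2] Q1=[P1] Q2=[]
t=10-13: P3@Q0 runs 3, rem=1, I/O yield, promote→Q0. Q0=[P2,P3] Q1=[P1] Q2=[]
t=13-15: P2@Q0 runs 2, rem=1, I/O yield, promote→Q0. Q0=[P3,P2] Q1=[P1] Q2=[]
t=15-16: P3@Q0 runs 1, rem=0, completes. Q0=[P2] Q1=[P1] Q2=[]
t=16-17: P2@Q0 runs 1, rem=0, completes. Q0=[] Q1=[P1] Q2=[]
t=17-21: P1@Q1 runs 4, rem=7, quantum used, demote→Q2. Q0=[] Q1=[] Q2=[P1]
t=21-28: P1@Q2 runs 7, rem=0, completes. Q0=[] Q1=[] Q2=[]

Answer: P3,P2,P1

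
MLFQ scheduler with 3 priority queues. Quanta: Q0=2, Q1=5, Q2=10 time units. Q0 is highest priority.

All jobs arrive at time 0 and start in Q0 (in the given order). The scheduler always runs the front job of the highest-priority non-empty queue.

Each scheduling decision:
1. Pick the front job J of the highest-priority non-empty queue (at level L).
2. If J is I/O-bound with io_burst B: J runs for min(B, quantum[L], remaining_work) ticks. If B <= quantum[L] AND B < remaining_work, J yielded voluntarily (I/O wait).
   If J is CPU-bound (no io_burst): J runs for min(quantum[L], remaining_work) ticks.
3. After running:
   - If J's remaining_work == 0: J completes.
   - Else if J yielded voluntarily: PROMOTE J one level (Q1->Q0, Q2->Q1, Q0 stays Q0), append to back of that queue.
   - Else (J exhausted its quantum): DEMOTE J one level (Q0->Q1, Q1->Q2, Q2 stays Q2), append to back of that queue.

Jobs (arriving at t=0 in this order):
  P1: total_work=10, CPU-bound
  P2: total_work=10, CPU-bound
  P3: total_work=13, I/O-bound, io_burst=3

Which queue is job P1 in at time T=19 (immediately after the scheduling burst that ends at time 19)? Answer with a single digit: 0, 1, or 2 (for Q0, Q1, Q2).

Answer: 2

Derivation:
t=0-2: P1@Q0 runs 2, rem=8, quantum used, demote→Q1. Q0=[P2,P3] Q1=[P1] Q2=[]
t=2-4: P2@Q0 runs 2, rem=8, quantum used, demote→Q1. Q0=[P3] Q1=[P1,P2] Q2=[]
t=4-6: P3@Q0 runs 2, rem=11, quantum used, demote→Q1. Q0=[] Q1=[P1,P2,P3] Q2=[]
t=6-11: P1@Q1 runs 5, rem=3, quantum used, demote→Q2. Q0=[] Q1=[P2,P3] Q2=[P1]
t=11-16: P2@Q1 runs 5, rem=3, quantum used, demote→Q2. Q0=[] Q1=[P3] Q2=[P1,P2]
t=16-19: P3@Q1 runs 3, rem=8, I/O yield, promote→Q0. Q0=[P3] Q1=[] Q2=[P1,P2]
t=19-21: P3@Q0 runs 2, rem=6, quantum used, demote→Q1. Q0=[] Q1=[P3] Q2=[P1,P2]
t=21-24: P3@Q1 runs 3, rem=3, I/O yield, promote→Q0. Q0=[P3] Q1=[] Q2=[P1,P2]
t=24-26: P3@Q0 runs 2, rem=1, quantum used, demote→Q1. Q0=[] Q1=[P3] Q2=[P1,P2]
t=26-27: P3@Q1 runs 1, rem=0, completes. Q0=[] Q1=[] Q2=[P1,P2]
t=27-30: P1@Q2 runs 3, rem=0, completes. Q0=[] Q1=[] Q2=[P2]
t=30-33: P2@Q2 runs 3, rem=0, completes. Q0=[] Q1=[] Q2=[]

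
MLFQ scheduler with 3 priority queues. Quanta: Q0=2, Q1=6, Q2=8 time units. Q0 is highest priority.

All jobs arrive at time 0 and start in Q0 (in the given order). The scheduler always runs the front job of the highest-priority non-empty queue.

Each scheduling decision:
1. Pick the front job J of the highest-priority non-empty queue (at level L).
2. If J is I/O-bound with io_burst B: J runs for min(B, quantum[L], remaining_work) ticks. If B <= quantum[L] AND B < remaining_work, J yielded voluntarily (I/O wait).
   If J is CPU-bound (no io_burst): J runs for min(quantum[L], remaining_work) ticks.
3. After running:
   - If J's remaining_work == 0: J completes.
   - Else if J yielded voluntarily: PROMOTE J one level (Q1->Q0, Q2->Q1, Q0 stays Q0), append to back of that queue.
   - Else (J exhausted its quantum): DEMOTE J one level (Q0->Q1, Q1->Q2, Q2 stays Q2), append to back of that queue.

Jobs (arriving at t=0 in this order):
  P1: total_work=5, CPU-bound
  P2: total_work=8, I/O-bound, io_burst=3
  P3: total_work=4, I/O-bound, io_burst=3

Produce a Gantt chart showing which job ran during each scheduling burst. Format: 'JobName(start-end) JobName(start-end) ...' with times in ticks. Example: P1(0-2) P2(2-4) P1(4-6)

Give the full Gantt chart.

t=0-2: P1@Q0 runs 2, rem=3, quantum used, demote→Q1. Q0=[P2,P3] Q1=[P1] Q2=[]
t=2-4: P2@Q0 runs 2, rem=6, quantum used, demote→Q1. Q0=[P3] Q1=[P1,P2] Q2=[]
t=4-6: P3@Q0 runs 2, rem=2, quantum used, demote→Q1. Q0=[] Q1=[P1,P2,P3] Q2=[]
t=6-9: P1@Q1 runs 3, rem=0, completes. Q0=[] Q1=[P2,P3] Q2=[]
t=9-12: P2@Q1 runs 3, rem=3, I/O yield, promote→Q0. Q0=[P2] Q1=[P3] Q2=[]
t=12-14: P2@Q0 runs 2, rem=1, quantum used, demote→Q1. Q0=[] Q1=[P3,P2] Q2=[]
t=14-16: P3@Q1 runs 2, rem=0, completes. Q0=[] Q1=[P2] Q2=[]
t=16-17: P2@Q1 runs 1, rem=0, completes. Q0=[] Q1=[] Q2=[]

Answer: P1(0-2) P2(2-4) P3(4-6) P1(6-9) P2(9-12) P2(12-14) P3(14-16) P2(16-17)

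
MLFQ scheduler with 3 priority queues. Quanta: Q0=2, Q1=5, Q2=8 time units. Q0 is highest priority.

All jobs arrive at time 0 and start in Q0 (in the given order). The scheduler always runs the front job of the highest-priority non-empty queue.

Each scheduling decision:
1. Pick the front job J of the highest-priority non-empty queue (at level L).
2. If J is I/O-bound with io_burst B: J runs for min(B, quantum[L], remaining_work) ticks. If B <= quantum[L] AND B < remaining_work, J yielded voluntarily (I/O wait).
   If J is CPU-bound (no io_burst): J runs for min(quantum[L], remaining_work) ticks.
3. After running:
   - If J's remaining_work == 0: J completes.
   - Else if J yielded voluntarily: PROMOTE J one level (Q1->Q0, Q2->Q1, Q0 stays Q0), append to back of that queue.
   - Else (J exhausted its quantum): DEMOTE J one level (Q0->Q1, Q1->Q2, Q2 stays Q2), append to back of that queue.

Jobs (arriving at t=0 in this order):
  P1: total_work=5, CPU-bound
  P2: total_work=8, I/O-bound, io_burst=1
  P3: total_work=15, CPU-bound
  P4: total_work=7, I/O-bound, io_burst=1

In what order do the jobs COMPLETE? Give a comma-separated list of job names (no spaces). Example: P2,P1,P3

Answer: P4,P2,P1,P3

Derivation:
t=0-2: P1@Q0 runs 2, rem=3, quantum used, demote→Q1. Q0=[P2,P3,P4] Q1=[P1] Q2=[]
t=2-3: P2@Q0 runs 1, rem=7, I/O yield, promote→Q0. Q0=[P3,P4,P2] Q1=[P1] Q2=[]
t=3-5: P3@Q0 runs 2, rem=13, quantum used, demote→Q1. Q0=[P4,P2] Q1=[P1,P3] Q2=[]
t=5-6: P4@Q0 runs 1, rem=6, I/O yield, promote→Q0. Q0=[P2,P4] Q1=[P1,P3] Q2=[]
t=6-7: P2@Q0 runs 1, rem=6, I/O yield, promote→Q0. Q0=[P4,P2] Q1=[P1,P3] Q2=[]
t=7-8: P4@Q0 runs 1, rem=5, I/O yield, promote→Q0. Q0=[P2,P4] Q1=[P1,P3] Q2=[]
t=8-9: P2@Q0 runs 1, rem=5, I/O yield, promote→Q0. Q0=[P4,P2] Q1=[P1,P3] Q2=[]
t=9-10: P4@Q0 runs 1, rem=4, I/O yield, promote→Q0. Q0=[P2,P4] Q1=[P1,P3] Q2=[]
t=10-11: P2@Q0 runs 1, rem=4, I/O yield, promote→Q0. Q0=[P4,P2] Q1=[P1,P3] Q2=[]
t=11-12: P4@Q0 runs 1, rem=3, I/O yield, promote→Q0. Q0=[P2,P4] Q1=[P1,P3] Q2=[]
t=12-13: P2@Q0 runs 1, rem=3, I/O yield, promote→Q0. Q0=[P4,P2] Q1=[P1,P3] Q2=[]
t=13-14: P4@Q0 runs 1, rem=2, I/O yield, promote→Q0. Q0=[P2,P4] Q1=[P1,P3] Q2=[]
t=14-15: P2@Q0 runs 1, rem=2, I/O yield, promote→Q0. Q0=[P4,P2] Q1=[P1,P3] Q2=[]
t=15-16: P4@Q0 runs 1, rem=1, I/O yield, promote→Q0. Q0=[P2,P4] Q1=[P1,P3] Q2=[]
t=16-17: P2@Q0 runs 1, rem=1, I/O yield, promote→Q0. Q0=[P4,P2] Q1=[P1,P3] Q2=[]
t=17-18: P4@Q0 runs 1, rem=0, completes. Q0=[P2] Q1=[P1,P3] Q2=[]
t=18-19: P2@Q0 runs 1, rem=0, completes. Q0=[] Q1=[P1,P3] Q2=[]
t=19-22: P1@Q1 runs 3, rem=0, completes. Q0=[] Q1=[P3] Q2=[]
t=22-27: P3@Q1 runs 5, rem=8, quantum used, demote→Q2. Q0=[] Q1=[] Q2=[P3]
t=27-35: P3@Q2 runs 8, rem=0, completes. Q0=[] Q1=[] Q2=[]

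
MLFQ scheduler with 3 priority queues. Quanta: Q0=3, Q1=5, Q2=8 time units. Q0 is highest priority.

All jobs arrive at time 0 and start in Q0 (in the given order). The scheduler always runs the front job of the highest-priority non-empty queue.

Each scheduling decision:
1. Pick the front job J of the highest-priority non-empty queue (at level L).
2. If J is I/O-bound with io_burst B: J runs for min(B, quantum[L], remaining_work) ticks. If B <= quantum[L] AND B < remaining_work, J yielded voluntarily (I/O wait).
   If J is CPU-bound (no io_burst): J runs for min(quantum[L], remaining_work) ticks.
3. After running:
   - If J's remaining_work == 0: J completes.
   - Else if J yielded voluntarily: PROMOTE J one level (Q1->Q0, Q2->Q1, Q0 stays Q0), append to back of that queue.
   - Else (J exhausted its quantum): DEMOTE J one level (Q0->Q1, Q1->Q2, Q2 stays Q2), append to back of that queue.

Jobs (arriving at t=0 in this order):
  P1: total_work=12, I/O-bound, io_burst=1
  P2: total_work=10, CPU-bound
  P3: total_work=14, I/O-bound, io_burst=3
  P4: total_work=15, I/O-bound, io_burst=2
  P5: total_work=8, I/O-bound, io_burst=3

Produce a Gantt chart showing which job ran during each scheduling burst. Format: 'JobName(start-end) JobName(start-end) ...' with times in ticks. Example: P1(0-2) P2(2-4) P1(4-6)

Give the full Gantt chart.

t=0-1: P1@Q0 runs 1, rem=11, I/O yield, promote→Q0. Q0=[P2,P3,P4,P5,P1] Q1=[] Q2=[]
t=1-4: P2@Q0 runs 3, rem=7, quantum used, demote→Q1. Q0=[P3,P4,P5,P1] Q1=[P2] Q2=[]
t=4-7: P3@Q0 runs 3, rem=11, I/O yield, promote→Q0. Q0=[P4,P5,P1,P3] Q1=[P2] Q2=[]
t=7-9: P4@Q0 runs 2, rem=13, I/O yield, promote→Q0. Q0=[P5,P1,P3,P4] Q1=[P2] Q2=[]
t=9-12: P5@Q0 runs 3, rem=5, I/O yield, promote→Q0. Q0=[P1,P3,P4,P5] Q1=[P2] Q2=[]
t=12-13: P1@Q0 runs 1, rem=10, I/O yield, promote→Q0. Q0=[P3,P4,P5,P1] Q1=[P2] Q2=[]
t=13-16: P3@Q0 runs 3, rem=8, I/O yield, promote→Q0. Q0=[P4,P5,P1,P3] Q1=[P2] Q2=[]
t=16-18: P4@Q0 runs 2, rem=11, I/O yield, promote→Q0. Q0=[P5,P1,P3,P4] Q1=[P2] Q2=[]
t=18-21: P5@Q0 runs 3, rem=2, I/O yield, promote→Q0. Q0=[P1,P3,P4,P5] Q1=[P2] Q2=[]
t=21-22: P1@Q0 runs 1, rem=9, I/O yield, promote→Q0. Q0=[P3,P4,P5,P1] Q1=[P2] Q2=[]
t=22-25: P3@Q0 runs 3, rem=5, I/O yield, promote→Q0. Q0=[P4,P5,P1,P3] Q1=[P2] Q2=[]
t=25-27: P4@Q0 runs 2, rem=9, I/O yield, promote→Q0. Q0=[P5,P1,P3,P4] Q1=[P2] Q2=[]
t=27-29: P5@Q0 runs 2, rem=0, completes. Q0=[P1,P3,P4] Q1=[P2] Q2=[]
t=29-30: P1@Q0 runs 1, rem=8, I/O yield, promote→Q0. Q0=[P3,P4,P1] Q1=[P2] Q2=[]
t=30-33: P3@Q0 runs 3, rem=2, I/O yield, promote→Q0. Q0=[P4,P1,P3] Q1=[P2] Q2=[]
t=33-35: P4@Q0 runs 2, rem=7, I/O yield, promote→Q0. Q0=[P1,P3,P4] Q1=[P2] Q2=[]
t=35-36: P1@Q0 runs 1, rem=7, I/O yield, promote→Q0. Q0=[P3,P4,P1] Q1=[P2] Q2=[]
t=36-38: P3@Q0 runs 2, rem=0, completes. Q0=[P4,P1] Q1=[P2] Q2=[]
t=38-40: P4@Q0 runs 2, rem=5, I/O yield, promote→Q0. Q0=[P1,P4] Q1=[P2] Q2=[]
t=40-41: P1@Q0 runs 1, rem=6, I/O yield, promote→Q0. Q0=[P4,P1] Q1=[P2] Q2=[]
t=41-43: P4@Q0 runs 2, rem=3, I/O yield, promote→Q0. Q0=[P1,P4] Q1=[P2] Q2=[]
t=43-44: P1@Q0 runs 1, rem=5, I/O yield, promote→Q0. Q0=[P4,P1] Q1=[P2] Q2=[]
t=44-46: P4@Q0 runs 2, rem=1, I/O yield, promote→Q0. Q0=[P1,P4] Q1=[P2] Q2=[]
t=46-47: P1@Q0 runs 1, rem=4, I/O yield, promote→Q0. Q0=[P4,P1] Q1=[P2] Q2=[]
t=47-48: P4@Q0 runs 1, rem=0, completes. Q0=[P1] Q1=[P2] Q2=[]
t=48-49: P1@Q0 runs 1, rem=3, I/O yield, promote→Q0. Q0=[P1] Q1=[P2] Q2=[]
t=49-50: P1@Q0 runs 1, rem=2, I/O yield, promote→Q0. Q0=[P1] Q1=[P2] Q2=[]
t=50-51: P1@Q0 runs 1, rem=1, I/O yield, promote→Q0. Q0=[P1] Q1=[P2] Q2=[]
t=51-52: P1@Q0 runs 1, rem=0, completes. Q0=[] Q1=[P2] Q2=[]
t=52-57: P2@Q1 runs 5, rem=2, quantum used, demote→Q2. Q0=[] Q1=[] Q2=[P2]
t=57-59: P2@Q2 runs 2, rem=0, completes. Q0=[] Q1=[] Q2=[]

Answer: P1(0-1) P2(1-4) P3(4-7) P4(7-9) P5(9-12) P1(12-13) P3(13-16) P4(16-18) P5(18-21) P1(21-22) P3(22-25) P4(25-27) P5(27-29) P1(29-30) P3(30-33) P4(33-35) P1(35-36) P3(36-38) P4(38-40) P1(40-41) P4(41-43) P1(43-44) P4(44-46) P1(46-47) P4(47-48) P1(48-49) P1(49-50) P1(50-51) P1(51-52) P2(52-57) P2(57-59)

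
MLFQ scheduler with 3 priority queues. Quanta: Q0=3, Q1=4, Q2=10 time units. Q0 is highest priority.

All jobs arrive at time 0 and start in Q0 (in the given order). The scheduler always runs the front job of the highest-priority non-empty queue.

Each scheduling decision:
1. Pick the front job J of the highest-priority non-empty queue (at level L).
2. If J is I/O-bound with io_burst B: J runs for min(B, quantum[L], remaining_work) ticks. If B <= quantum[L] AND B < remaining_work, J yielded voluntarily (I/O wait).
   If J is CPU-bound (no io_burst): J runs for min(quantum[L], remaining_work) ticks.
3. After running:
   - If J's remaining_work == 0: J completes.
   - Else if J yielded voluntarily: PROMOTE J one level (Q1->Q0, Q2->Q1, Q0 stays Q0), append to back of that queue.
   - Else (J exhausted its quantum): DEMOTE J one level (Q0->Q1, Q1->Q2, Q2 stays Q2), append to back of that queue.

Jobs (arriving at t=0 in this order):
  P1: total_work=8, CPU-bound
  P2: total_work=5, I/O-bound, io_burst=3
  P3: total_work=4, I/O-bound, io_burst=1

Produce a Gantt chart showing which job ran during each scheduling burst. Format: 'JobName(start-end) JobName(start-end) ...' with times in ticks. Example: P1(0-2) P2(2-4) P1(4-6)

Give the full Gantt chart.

t=0-3: P1@Q0 runs 3, rem=5, quantum used, demote→Q1. Q0=[P2,P3] Q1=[P1] Q2=[]
t=3-6: P2@Q0 runs 3, rem=2, I/O yield, promote→Q0. Q0=[P3,P2] Q1=[P1] Q2=[]
t=6-7: P3@Q0 runs 1, rem=3, I/O yield, promote→Q0. Q0=[P2,P3] Q1=[P1] Q2=[]
t=7-9: P2@Q0 runs 2, rem=0, completes. Q0=[P3] Q1=[P1] Q2=[]
t=9-10: P3@Q0 runs 1, rem=2, I/O yield, promote→Q0. Q0=[P3] Q1=[P1] Q2=[]
t=10-11: P3@Q0 runs 1, rem=1, I/O yield, promote→Q0. Q0=[P3] Q1=[P1] Q2=[]
t=11-12: P3@Q0 runs 1, rem=0, completes. Q0=[] Q1=[P1] Q2=[]
t=12-16: P1@Q1 runs 4, rem=1, quantum used, demote→Q2. Q0=[] Q1=[] Q2=[P1]
t=16-17: P1@Q2 runs 1, rem=0, completes. Q0=[] Q1=[] Q2=[]

Answer: P1(0-3) P2(3-6) P3(6-7) P2(7-9) P3(9-10) P3(10-11) P3(11-12) P1(12-16) P1(16-17)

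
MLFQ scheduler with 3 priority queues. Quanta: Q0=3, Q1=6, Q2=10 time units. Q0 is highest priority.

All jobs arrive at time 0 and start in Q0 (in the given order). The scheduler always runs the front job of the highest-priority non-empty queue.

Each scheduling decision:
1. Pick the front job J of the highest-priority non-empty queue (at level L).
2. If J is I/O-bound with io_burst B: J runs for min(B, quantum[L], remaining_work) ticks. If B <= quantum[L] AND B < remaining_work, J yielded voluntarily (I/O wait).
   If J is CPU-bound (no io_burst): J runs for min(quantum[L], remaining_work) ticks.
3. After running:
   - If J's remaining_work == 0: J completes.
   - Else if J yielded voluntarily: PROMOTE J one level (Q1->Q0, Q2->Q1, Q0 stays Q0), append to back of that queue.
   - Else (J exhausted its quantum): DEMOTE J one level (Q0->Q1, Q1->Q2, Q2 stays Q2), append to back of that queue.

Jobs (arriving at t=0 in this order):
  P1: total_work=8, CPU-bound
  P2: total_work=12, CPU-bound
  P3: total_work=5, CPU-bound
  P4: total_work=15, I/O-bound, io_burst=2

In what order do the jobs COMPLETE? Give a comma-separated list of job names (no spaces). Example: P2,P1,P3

Answer: P4,P1,P3,P2

Derivation:
t=0-3: P1@Q0 runs 3, rem=5, quantum used, demote→Q1. Q0=[P2,P3,P4] Q1=[P1] Q2=[]
t=3-6: P2@Q0 runs 3, rem=9, quantum used, demote→Q1. Q0=[P3,P4] Q1=[P1,P2] Q2=[]
t=6-9: P3@Q0 runs 3, rem=2, quantum used, demote→Q1. Q0=[P4] Q1=[P1,P2,P3] Q2=[]
t=9-11: P4@Q0 runs 2, rem=13, I/O yield, promote→Q0. Q0=[P4] Q1=[P1,P2,P3] Q2=[]
t=11-13: P4@Q0 runs 2, rem=11, I/O yield, promote→Q0. Q0=[P4] Q1=[P1,P2,P3] Q2=[]
t=13-15: P4@Q0 runs 2, rem=9, I/O yield, promote→Q0. Q0=[P4] Q1=[P1,P2,P3] Q2=[]
t=15-17: P4@Q0 runs 2, rem=7, I/O yield, promote→Q0. Q0=[P4] Q1=[P1,P2,P3] Q2=[]
t=17-19: P4@Q0 runs 2, rem=5, I/O yield, promote→Q0. Q0=[P4] Q1=[P1,P2,P3] Q2=[]
t=19-21: P4@Q0 runs 2, rem=3, I/O yield, promote→Q0. Q0=[P4] Q1=[P1,P2,P3] Q2=[]
t=21-23: P4@Q0 runs 2, rem=1, I/O yield, promote→Q0. Q0=[P4] Q1=[P1,P2,P3] Q2=[]
t=23-24: P4@Q0 runs 1, rem=0, completes. Q0=[] Q1=[P1,P2,P3] Q2=[]
t=24-29: P1@Q1 runs 5, rem=0, completes. Q0=[] Q1=[P2,P3] Q2=[]
t=29-35: P2@Q1 runs 6, rem=3, quantum used, demote→Q2. Q0=[] Q1=[P3] Q2=[P2]
t=35-37: P3@Q1 runs 2, rem=0, completes. Q0=[] Q1=[] Q2=[P2]
t=37-40: P2@Q2 runs 3, rem=0, completes. Q0=[] Q1=[] Q2=[]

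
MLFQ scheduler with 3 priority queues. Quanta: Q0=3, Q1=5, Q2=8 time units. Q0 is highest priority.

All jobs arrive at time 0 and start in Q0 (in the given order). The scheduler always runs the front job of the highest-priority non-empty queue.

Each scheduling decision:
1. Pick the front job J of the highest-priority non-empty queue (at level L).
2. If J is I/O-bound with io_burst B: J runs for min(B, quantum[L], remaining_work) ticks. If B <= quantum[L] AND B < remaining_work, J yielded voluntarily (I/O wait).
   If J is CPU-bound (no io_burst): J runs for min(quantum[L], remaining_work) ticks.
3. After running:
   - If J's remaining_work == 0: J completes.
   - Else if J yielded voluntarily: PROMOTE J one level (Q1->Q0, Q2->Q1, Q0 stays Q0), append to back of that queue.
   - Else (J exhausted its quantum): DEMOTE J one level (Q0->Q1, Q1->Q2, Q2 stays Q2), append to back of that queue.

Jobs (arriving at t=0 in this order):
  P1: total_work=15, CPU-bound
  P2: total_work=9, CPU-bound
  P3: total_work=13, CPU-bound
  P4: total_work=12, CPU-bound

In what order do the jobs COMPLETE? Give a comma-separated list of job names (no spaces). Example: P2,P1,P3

t=0-3: P1@Q0 runs 3, rem=12, quantum used, demote→Q1. Q0=[P2,P3,P4] Q1=[P1] Q2=[]
t=3-6: P2@Q0 runs 3, rem=6, quantum used, demote→Q1. Q0=[P3,P4] Q1=[P1,P2] Q2=[]
t=6-9: P3@Q0 runs 3, rem=10, quantum used, demote→Q1. Q0=[P4] Q1=[P1,P2,P3] Q2=[]
t=9-12: P4@Q0 runs 3, rem=9, quantum used, demote→Q1. Q0=[] Q1=[P1,P2,P3,P4] Q2=[]
t=12-17: P1@Q1 runs 5, rem=7, quantum used, demote→Q2. Q0=[] Q1=[P2,P3,P4] Q2=[P1]
t=17-22: P2@Q1 runs 5, rem=1, quantum used, demote→Q2. Q0=[] Q1=[P3,P4] Q2=[P1,P2]
t=22-27: P3@Q1 runs 5, rem=5, quantum used, demote→Q2. Q0=[] Q1=[P4] Q2=[P1,P2,P3]
t=27-32: P4@Q1 runs 5, rem=4, quantum used, demote→Q2. Q0=[] Q1=[] Q2=[P1,P2,P3,P4]
t=32-39: P1@Q2 runs 7, rem=0, completes. Q0=[] Q1=[] Q2=[P2,P3,P4]
t=39-40: P2@Q2 runs 1, rem=0, completes. Q0=[] Q1=[] Q2=[P3,P4]
t=40-45: P3@Q2 runs 5, rem=0, completes. Q0=[] Q1=[] Q2=[P4]
t=45-49: P4@Q2 runs 4, rem=0, completes. Q0=[] Q1=[] Q2=[]

Answer: P1,P2,P3,P4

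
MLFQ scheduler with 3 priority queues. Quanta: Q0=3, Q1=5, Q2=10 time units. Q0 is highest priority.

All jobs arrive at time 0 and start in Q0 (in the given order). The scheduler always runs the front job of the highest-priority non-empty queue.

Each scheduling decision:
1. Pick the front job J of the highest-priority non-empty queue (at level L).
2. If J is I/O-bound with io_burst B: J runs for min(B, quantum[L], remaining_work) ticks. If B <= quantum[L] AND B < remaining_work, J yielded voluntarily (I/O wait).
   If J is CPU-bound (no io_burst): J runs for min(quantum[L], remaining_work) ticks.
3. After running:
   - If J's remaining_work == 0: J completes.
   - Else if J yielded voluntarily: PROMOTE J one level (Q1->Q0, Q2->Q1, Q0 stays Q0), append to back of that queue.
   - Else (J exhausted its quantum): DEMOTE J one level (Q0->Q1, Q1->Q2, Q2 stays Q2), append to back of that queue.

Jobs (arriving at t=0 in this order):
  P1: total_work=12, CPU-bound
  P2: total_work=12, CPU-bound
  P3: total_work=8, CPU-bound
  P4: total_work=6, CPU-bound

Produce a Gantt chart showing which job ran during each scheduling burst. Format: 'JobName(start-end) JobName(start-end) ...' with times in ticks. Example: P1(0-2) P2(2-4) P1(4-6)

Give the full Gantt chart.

t=0-3: P1@Q0 runs 3, rem=9, quantum used, demote→Q1. Q0=[P2,P3,P4] Q1=[P1] Q2=[]
t=3-6: P2@Q0 runs 3, rem=9, quantum used, demote→Q1. Q0=[P3,P4] Q1=[P1,P2] Q2=[]
t=6-9: P3@Q0 runs 3, rem=5, quantum used, demote→Q1. Q0=[P4] Q1=[P1,P2,P3] Q2=[]
t=9-12: P4@Q0 runs 3, rem=3, quantum used, demote→Q1. Q0=[] Q1=[P1,P2,P3,P4] Q2=[]
t=12-17: P1@Q1 runs 5, rem=4, quantum used, demote→Q2. Q0=[] Q1=[P2,P3,P4] Q2=[P1]
t=17-22: P2@Q1 runs 5, rem=4, quantum used, demote→Q2. Q0=[] Q1=[P3,P4] Q2=[P1,P2]
t=22-27: P3@Q1 runs 5, rem=0, completes. Q0=[] Q1=[P4] Q2=[P1,P2]
t=27-30: P4@Q1 runs 3, rem=0, completes. Q0=[] Q1=[] Q2=[P1,P2]
t=30-34: P1@Q2 runs 4, rem=0, completes. Q0=[] Q1=[] Q2=[P2]
t=34-38: P2@Q2 runs 4, rem=0, completes. Q0=[] Q1=[] Q2=[]

Answer: P1(0-3) P2(3-6) P3(6-9) P4(9-12) P1(12-17) P2(17-22) P3(22-27) P4(27-30) P1(30-34) P2(34-38)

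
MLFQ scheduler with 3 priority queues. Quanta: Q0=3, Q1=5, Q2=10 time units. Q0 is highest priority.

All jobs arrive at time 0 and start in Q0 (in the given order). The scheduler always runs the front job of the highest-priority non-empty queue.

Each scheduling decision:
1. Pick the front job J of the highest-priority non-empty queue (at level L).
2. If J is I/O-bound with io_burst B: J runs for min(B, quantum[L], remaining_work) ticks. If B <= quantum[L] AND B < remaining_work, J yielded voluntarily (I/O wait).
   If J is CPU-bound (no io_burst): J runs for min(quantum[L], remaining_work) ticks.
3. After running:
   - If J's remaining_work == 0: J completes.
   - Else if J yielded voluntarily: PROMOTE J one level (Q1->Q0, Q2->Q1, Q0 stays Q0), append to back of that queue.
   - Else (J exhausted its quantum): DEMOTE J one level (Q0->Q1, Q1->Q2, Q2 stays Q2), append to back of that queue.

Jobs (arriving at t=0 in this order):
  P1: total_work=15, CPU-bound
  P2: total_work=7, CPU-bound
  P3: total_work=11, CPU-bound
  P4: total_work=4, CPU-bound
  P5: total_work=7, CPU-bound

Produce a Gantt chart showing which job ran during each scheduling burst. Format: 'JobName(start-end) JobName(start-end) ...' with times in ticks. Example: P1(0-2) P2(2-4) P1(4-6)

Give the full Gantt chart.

t=0-3: P1@Q0 runs 3, rem=12, quantum used, demote→Q1. Q0=[P2,P3,P4,P5] Q1=[P1] Q2=[]
t=3-6: P2@Q0 runs 3, rem=4, quantum used, demote→Q1. Q0=[P3,P4,P5] Q1=[P1,P2] Q2=[]
t=6-9: P3@Q0 runs 3, rem=8, quantum used, demote→Q1. Q0=[P4,P5] Q1=[P1,P2,P3] Q2=[]
t=9-12: P4@Q0 runs 3, rem=1, quantum used, demote→Q1. Q0=[P5] Q1=[P1,P2,P3,P4] Q2=[]
t=12-15: P5@Q0 runs 3, rem=4, quantum used, demote→Q1. Q0=[] Q1=[P1,P2,P3,P4,P5] Q2=[]
t=15-20: P1@Q1 runs 5, rem=7, quantum used, demote→Q2. Q0=[] Q1=[P2,P3,P4,P5] Q2=[P1]
t=20-24: P2@Q1 runs 4, rem=0, completes. Q0=[] Q1=[P3,P4,P5] Q2=[P1]
t=24-29: P3@Q1 runs 5, rem=3, quantum used, demote→Q2. Q0=[] Q1=[P4,P5] Q2=[P1,P3]
t=29-30: P4@Q1 runs 1, rem=0, completes. Q0=[] Q1=[P5] Q2=[P1,P3]
t=30-34: P5@Q1 runs 4, rem=0, completes. Q0=[] Q1=[] Q2=[P1,P3]
t=34-41: P1@Q2 runs 7, rem=0, completes. Q0=[] Q1=[] Q2=[P3]
t=41-44: P3@Q2 runs 3, rem=0, completes. Q0=[] Q1=[] Q2=[]

Answer: P1(0-3) P2(3-6) P3(6-9) P4(9-12) P5(12-15) P1(15-20) P2(20-24) P3(24-29) P4(29-30) P5(30-34) P1(34-41) P3(41-44)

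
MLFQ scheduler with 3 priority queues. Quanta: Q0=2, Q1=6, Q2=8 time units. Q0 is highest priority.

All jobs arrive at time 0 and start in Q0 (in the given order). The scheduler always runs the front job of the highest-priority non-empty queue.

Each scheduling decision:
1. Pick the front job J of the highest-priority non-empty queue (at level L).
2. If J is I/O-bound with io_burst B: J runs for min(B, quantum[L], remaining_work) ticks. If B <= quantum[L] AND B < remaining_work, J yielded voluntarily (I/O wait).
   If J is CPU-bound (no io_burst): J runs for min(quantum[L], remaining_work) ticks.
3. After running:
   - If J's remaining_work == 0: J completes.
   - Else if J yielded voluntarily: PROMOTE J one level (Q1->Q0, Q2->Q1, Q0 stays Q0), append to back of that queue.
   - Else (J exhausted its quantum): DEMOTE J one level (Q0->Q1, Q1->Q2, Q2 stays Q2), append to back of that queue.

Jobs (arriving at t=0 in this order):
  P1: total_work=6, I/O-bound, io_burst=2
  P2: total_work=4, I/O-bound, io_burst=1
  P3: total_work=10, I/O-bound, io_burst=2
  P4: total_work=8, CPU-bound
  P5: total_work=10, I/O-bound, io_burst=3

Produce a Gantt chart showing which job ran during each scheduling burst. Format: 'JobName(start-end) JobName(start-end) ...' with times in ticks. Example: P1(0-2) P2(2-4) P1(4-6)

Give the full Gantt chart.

Answer: P1(0-2) P2(2-3) P3(3-5) P4(5-7) P5(7-9) P1(9-11) P2(11-12) P3(12-14) P1(14-16) P2(16-17) P3(17-19) P2(19-20) P3(20-22) P3(22-24) P4(24-30) P5(30-33) P5(33-35) P5(35-38)

Derivation:
t=0-2: P1@Q0 runs 2, rem=4, I/O yield, promote→Q0. Q0=[P2,P3,P4,P5,P1] Q1=[] Q2=[]
t=2-3: P2@Q0 runs 1, rem=3, I/O yield, promote→Q0. Q0=[P3,P4,P5,P1,P2] Q1=[] Q2=[]
t=3-5: P3@Q0 runs 2, rem=8, I/O yield, promote→Q0. Q0=[P4,P5,P1,P2,P3] Q1=[] Q2=[]
t=5-7: P4@Q0 runs 2, rem=6, quantum used, demote→Q1. Q0=[P5,P1,P2,P3] Q1=[P4] Q2=[]
t=7-9: P5@Q0 runs 2, rem=8, quantum used, demote→Q1. Q0=[P1,P2,P3] Q1=[P4,P5] Q2=[]
t=9-11: P1@Q0 runs 2, rem=2, I/O yield, promote→Q0. Q0=[P2,P3,P1] Q1=[P4,P5] Q2=[]
t=11-12: P2@Q0 runs 1, rem=2, I/O yield, promote→Q0. Q0=[P3,P1,P2] Q1=[P4,P5] Q2=[]
t=12-14: P3@Q0 runs 2, rem=6, I/O yield, promote→Q0. Q0=[P1,P2,P3] Q1=[P4,P5] Q2=[]
t=14-16: P1@Q0 runs 2, rem=0, completes. Q0=[P2,P3] Q1=[P4,P5] Q2=[]
t=16-17: P2@Q0 runs 1, rem=1, I/O yield, promote→Q0. Q0=[P3,P2] Q1=[P4,P5] Q2=[]
t=17-19: P3@Q0 runs 2, rem=4, I/O yield, promote→Q0. Q0=[P2,P3] Q1=[P4,P5] Q2=[]
t=19-20: P2@Q0 runs 1, rem=0, completes. Q0=[P3] Q1=[P4,P5] Q2=[]
t=20-22: P3@Q0 runs 2, rem=2, I/O yield, promote→Q0. Q0=[P3] Q1=[P4,P5] Q2=[]
t=22-24: P3@Q0 runs 2, rem=0, completes. Q0=[] Q1=[P4,P5] Q2=[]
t=24-30: P4@Q1 runs 6, rem=0, completes. Q0=[] Q1=[P5] Q2=[]
t=30-33: P5@Q1 runs 3, rem=5, I/O yield, promote→Q0. Q0=[P5] Q1=[] Q2=[]
t=33-35: P5@Q0 runs 2, rem=3, quantum used, demote→Q1. Q0=[] Q1=[P5] Q2=[]
t=35-38: P5@Q1 runs 3, rem=0, completes. Q0=[] Q1=[] Q2=[]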